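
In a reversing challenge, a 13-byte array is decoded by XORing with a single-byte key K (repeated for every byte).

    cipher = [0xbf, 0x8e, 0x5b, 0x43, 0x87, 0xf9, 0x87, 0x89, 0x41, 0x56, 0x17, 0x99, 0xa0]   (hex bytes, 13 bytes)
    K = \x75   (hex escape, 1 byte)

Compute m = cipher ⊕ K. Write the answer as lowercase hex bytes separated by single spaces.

ca fb 2e 36 f2 8c f2 fc 34 23 62 ec d5

The 1-byte key repeats, so the effective keystream is 75 75 75 75 75 75 75 75 75 75 75 75 75.
byte 0: bf XOR 75 = ca
byte 1: 8e XOR 75 = fb
byte 2: 5b XOR 75 = 2e
byte 3: 43 XOR 75 = 36
byte 4: 87 XOR 75 = f2
byte 5: f9 XOR 75 = 8c
byte 6: 87 XOR 75 = f2
byte 7: 89 XOR 75 = fc
byte 8: 41 XOR 75 = 34
byte 9: 56 XOR 75 = 23
byte 10: 17 XOR 75 = 62
byte 11: 99 XOR 75 = ec
byte 12: a0 XOR 75 = d5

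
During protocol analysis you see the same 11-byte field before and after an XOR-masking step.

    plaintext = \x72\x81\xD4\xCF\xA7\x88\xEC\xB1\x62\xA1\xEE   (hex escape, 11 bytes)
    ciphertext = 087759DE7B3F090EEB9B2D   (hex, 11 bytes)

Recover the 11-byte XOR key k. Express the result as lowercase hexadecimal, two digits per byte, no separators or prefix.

7af68d11dcb7e5bf893ac3

Since ciphertext = plaintext ⊕ k, XORing both sides with plaintext gives k = plaintext ⊕ ciphertext.
72 ⊕ 08 = 7a
81 ⊕ 77 = f6
d4 ⊕ 59 = 8d
cf ⊕ de = 11
a7 ⊕ 7b = dc
88 ⊕ 3f = b7
ec ⊕ 09 = e5
b1 ⊕ 0e = bf
62 ⊕ eb = 89
a1 ⊕ 9b = 3a
ee ⊕ 2d = c3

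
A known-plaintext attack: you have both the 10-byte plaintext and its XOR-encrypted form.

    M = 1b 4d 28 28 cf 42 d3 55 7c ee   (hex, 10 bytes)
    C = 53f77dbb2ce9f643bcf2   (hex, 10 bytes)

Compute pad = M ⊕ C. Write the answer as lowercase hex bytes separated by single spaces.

Since C = M ⊕ pad, XORing both sides with M gives pad = M ⊕ C.
byte 0: 1b xor 53 = 48
byte 1: 4d xor f7 = ba
byte 2: 28 xor 7d = 55
byte 3: 28 xor bb = 93
byte 4: cf xor 2c = e3
byte 5: 42 xor e9 = ab
byte 6: d3 xor f6 = 25
byte 7: 55 xor 43 = 16
byte 8: 7c xor bc = c0
byte 9: ee xor f2 = 1c

48 ba 55 93 e3 ab 25 16 c0 1c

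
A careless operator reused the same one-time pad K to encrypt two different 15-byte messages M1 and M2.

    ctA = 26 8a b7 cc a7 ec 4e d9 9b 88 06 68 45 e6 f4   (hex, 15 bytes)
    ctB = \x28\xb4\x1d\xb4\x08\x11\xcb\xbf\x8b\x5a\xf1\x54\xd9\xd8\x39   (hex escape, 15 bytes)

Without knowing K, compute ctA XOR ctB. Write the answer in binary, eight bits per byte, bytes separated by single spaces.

ctA ⊕ ctB = (M1 ⊕ K) ⊕ (M2 ⊕ K) = M1 ⊕ M2 — the shared key cancels under XOR.
00100110 ⊕ 00101000 = 00001110
10001010 ⊕ 10110100 = 00111110
10110111 ⊕ 00011101 = 10101010
11001100 ⊕ 10110100 = 01111000
10100111 ⊕ 00001000 = 10101111
11101100 ⊕ 00010001 = 11111101
01001110 ⊕ 11001011 = 10000101
11011001 ⊕ 10111111 = 01100110
10011011 ⊕ 10001011 = 00010000
10001000 ⊕ 01011010 = 11010010
00000110 ⊕ 11110001 = 11110111
01101000 ⊕ 01010100 = 00111100
01000101 ⊕ 11011001 = 10011100
11100110 ⊕ 11011000 = 00111110
11110100 ⊕ 00111001 = 11001101

00001110 00111110 10101010 01111000 10101111 11111101 10000101 01100110 00010000 11010010 11110111 00111100 10011100 00111110 11001101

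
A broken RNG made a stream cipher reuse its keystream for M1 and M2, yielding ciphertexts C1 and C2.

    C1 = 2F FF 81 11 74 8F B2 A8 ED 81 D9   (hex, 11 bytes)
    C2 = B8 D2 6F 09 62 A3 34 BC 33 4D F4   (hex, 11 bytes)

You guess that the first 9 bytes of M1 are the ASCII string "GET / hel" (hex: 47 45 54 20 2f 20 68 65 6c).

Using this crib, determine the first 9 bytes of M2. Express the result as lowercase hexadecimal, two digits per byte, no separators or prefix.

d068ba38390cee71b2

First, C1 ⊕ C2 = (M1 ⊕ K) ⊕ (M2 ⊕ K) = M1 ⊕ M2, so the key drops out. Then M2 = (M1 ⊕ M2) ⊕ M1 over the first 9 bytes.
byte 0: (2f ^ b8) ^ 47 = 97 ^ 47 = d0
byte 1: (ff ^ d2) ^ 45 = 2d ^ 45 = 68
byte 2: (81 ^ 6f) ^ 54 = ee ^ 54 = ba
byte 3: (11 ^ 09) ^ 20 = 18 ^ 20 = 38
byte 4: (74 ^ 62) ^ 2f = 16 ^ 2f = 39
byte 5: (8f ^ a3) ^ 20 = 2c ^ 20 = 0c
byte 6: (b2 ^ 34) ^ 68 = 86 ^ 68 = ee
byte 7: (a8 ^ bc) ^ 65 = 14 ^ 65 = 71
byte 8: (ed ^ 33) ^ 6c = de ^ 6c = b2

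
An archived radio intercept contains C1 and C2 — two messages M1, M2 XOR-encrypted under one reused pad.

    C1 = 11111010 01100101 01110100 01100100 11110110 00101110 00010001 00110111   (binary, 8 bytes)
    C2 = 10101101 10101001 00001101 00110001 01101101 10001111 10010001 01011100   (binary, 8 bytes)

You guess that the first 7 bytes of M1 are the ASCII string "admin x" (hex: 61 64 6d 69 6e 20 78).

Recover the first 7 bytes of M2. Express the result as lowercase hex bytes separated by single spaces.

36 a8 14 3c f5 81 f8

First, C1 ⊕ C2 = (M1 ⊕ K) ⊕ (M2 ⊕ K) = M1 ⊕ M2, so the key drops out. Then M2 = (M1 ⊕ M2) ⊕ M1 over the first 7 bytes.
byte 0: (fa ⊕ ad) ⊕ 61 = 57 ⊕ 61 = 36
byte 1: (65 ⊕ a9) ⊕ 64 = cc ⊕ 64 = a8
byte 2: (74 ⊕ 0d) ⊕ 6d = 79 ⊕ 6d = 14
byte 3: (64 ⊕ 31) ⊕ 69 = 55 ⊕ 69 = 3c
byte 4: (f6 ⊕ 6d) ⊕ 6e = 9b ⊕ 6e = f5
byte 5: (2e ⊕ 8f) ⊕ 20 = a1 ⊕ 20 = 81
byte 6: (11 ⊕ 91) ⊕ 78 = 80 ⊕ 78 = f8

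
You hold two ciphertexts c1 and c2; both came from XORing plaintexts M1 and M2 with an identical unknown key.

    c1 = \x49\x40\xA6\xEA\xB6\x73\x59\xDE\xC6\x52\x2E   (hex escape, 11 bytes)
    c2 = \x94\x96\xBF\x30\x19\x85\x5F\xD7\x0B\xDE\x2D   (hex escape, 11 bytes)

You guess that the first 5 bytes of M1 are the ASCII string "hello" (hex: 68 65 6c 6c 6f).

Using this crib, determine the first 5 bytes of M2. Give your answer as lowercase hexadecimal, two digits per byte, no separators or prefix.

First, c1 ⊕ c2 = (M1 ⊕ K) ⊕ (M2 ⊕ K) = M1 ⊕ M2, so the key drops out. Then M2 = (M1 ⊕ M2) ⊕ M1 over the first 5 bytes.
byte 0: (49 ⊕ 94) ⊕ 68 = dd ⊕ 68 = b5
byte 1: (40 ⊕ 96) ⊕ 65 = d6 ⊕ 65 = b3
byte 2: (a6 ⊕ bf) ⊕ 6c = 19 ⊕ 6c = 75
byte 3: (ea ⊕ 30) ⊕ 6c = da ⊕ 6c = b6
byte 4: (b6 ⊕ 19) ⊕ 6f = af ⊕ 6f = c0

b5b375b6c0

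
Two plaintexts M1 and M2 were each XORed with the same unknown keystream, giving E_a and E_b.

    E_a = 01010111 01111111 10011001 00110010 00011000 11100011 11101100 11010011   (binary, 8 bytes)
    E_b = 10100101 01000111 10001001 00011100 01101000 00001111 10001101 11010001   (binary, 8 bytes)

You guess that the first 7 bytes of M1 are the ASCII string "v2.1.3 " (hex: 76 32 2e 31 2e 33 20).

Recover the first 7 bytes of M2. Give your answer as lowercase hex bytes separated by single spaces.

First, E_a ⊕ E_b = (M1 ⊕ K) ⊕ (M2 ⊕ K) = M1 ⊕ M2, so the key drops out. Then M2 = (M1 ⊕ M2) ⊕ M1 over the first 7 bytes.
byte 0: (57 XOR a5) XOR 76 = f2 XOR 76 = 84
byte 1: (7f XOR 47) XOR 32 = 38 XOR 32 = 0a
byte 2: (99 XOR 89) XOR 2e = 10 XOR 2e = 3e
byte 3: (32 XOR 1c) XOR 31 = 2e XOR 31 = 1f
byte 4: (18 XOR 68) XOR 2e = 70 XOR 2e = 5e
byte 5: (e3 XOR 0f) XOR 33 = ec XOR 33 = df
byte 6: (ec XOR 8d) XOR 20 = 61 XOR 20 = 41

84 0a 3e 1f 5e df 41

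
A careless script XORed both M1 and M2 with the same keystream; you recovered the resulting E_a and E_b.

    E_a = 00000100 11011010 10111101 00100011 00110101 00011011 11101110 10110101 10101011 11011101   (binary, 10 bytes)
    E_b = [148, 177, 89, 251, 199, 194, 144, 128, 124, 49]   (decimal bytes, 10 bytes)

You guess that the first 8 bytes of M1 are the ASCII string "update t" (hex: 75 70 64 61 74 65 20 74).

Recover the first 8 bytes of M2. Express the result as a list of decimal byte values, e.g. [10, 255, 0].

First, E_a ⊕ E_b = (M1 ⊕ K) ⊕ (M2 ⊕ K) = M1 ⊕ M2, so the key drops out. Then M2 = (M1 ⊕ M2) ⊕ M1 over the first 8 bytes.
byte 0: (04 xor 94) xor 75 = 90 xor 75 = e5
byte 1: (da xor b1) xor 70 = 6b xor 70 = 1b
byte 2: (bd xor 59) xor 64 = e4 xor 64 = 80
byte 3: (23 xor fb) xor 61 = d8 xor 61 = b9
byte 4: (35 xor c7) xor 74 = f2 xor 74 = 86
byte 5: (1b xor c2) xor 65 = d9 xor 65 = bc
byte 6: (ee xor 90) xor 20 = 7e xor 20 = 5e
byte 7: (b5 xor 80) xor 74 = 35 xor 74 = 41

[229, 27, 128, 185, 134, 188, 94, 65]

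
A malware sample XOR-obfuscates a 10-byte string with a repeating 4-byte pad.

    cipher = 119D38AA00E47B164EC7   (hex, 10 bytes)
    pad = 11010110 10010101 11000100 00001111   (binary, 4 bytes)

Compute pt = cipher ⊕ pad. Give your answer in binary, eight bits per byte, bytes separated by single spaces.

11000111 00001000 11111100 10100101 11010110 01110001 10111111 00011001 10011000 01010010

The 4-byte key repeats, so the effective keystream is d6 95 c4 0f d6 95 c4 0f d6 95.
byte 0:  17 ⊕ 214 = 199
byte 1: 157 ⊕ 149 =   8
byte 2:  56 ⊕ 196 = 252
byte 3: 170 ⊕  15 = 165
byte 4:   0 ⊕ 214 = 214
byte 5: 228 ⊕ 149 = 113
byte 6: 123 ⊕ 196 = 191
byte 7:  22 ⊕  15 =  25
byte 8:  78 ⊕ 214 = 152
byte 9: 199 ⊕ 149 =  82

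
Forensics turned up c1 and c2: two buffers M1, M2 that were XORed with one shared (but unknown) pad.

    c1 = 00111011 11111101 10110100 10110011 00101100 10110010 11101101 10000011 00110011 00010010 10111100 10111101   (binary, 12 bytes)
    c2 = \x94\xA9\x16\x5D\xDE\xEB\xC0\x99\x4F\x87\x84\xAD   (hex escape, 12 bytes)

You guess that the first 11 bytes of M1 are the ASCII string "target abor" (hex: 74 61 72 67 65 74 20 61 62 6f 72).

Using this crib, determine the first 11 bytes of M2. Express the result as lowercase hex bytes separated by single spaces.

db 35 d0 89 97 2d 0d 7b 1e fa 4a

First, c1 ⊕ c2 = (M1 ⊕ K) ⊕ (M2 ⊕ K) = M1 ⊕ M2, so the key drops out. Then M2 = (M1 ⊕ M2) ⊕ M1 over the first 11 bytes.
byte 0: (3b XOR 94) XOR 74 = af XOR 74 = db
byte 1: (fd XOR a9) XOR 61 = 54 XOR 61 = 35
byte 2: (b4 XOR 16) XOR 72 = a2 XOR 72 = d0
byte 3: (b3 XOR 5d) XOR 67 = ee XOR 67 = 89
byte 4: (2c XOR de) XOR 65 = f2 XOR 65 = 97
byte 5: (b2 XOR eb) XOR 74 = 59 XOR 74 = 2d
byte 6: (ed XOR c0) XOR 20 = 2d XOR 20 = 0d
byte 7: (83 XOR 99) XOR 61 = 1a XOR 61 = 7b
byte 8: (33 XOR 4f) XOR 62 = 7c XOR 62 = 1e
byte 9: (12 XOR 87) XOR 6f = 95 XOR 6f = fa
byte 10: (bc XOR 84) XOR 72 = 38 XOR 72 = 4a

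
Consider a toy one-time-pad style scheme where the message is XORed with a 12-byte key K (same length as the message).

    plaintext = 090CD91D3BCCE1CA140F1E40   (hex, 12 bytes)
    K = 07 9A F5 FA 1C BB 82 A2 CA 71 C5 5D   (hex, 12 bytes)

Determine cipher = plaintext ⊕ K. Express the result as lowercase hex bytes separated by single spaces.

0e 96 2c e7 27 77 63 68 de 7e db 1d

XOR is its own inverse, so applying the key byte-wise gives the result directly.
09 xor 07 = 0e
0c xor 9a = 96
d9 xor f5 = 2c
1d xor fa = e7
3b xor 1c = 27
cc xor bb = 77
e1 xor 82 = 63
ca xor a2 = 68
14 xor ca = de
0f xor 71 = 7e
1e xor c5 = db
40 xor 5d = 1d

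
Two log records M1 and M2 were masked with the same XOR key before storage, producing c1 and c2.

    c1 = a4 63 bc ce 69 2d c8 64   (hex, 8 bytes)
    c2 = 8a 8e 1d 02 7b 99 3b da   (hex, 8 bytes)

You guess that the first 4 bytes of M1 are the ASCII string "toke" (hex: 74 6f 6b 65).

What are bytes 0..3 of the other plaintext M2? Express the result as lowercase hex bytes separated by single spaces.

5a 82 ca a9

First, c1 ⊕ c2 = (M1 ⊕ K) ⊕ (M2 ⊕ K) = M1 ⊕ M2, so the key drops out. Then M2 = (M1 ⊕ M2) ⊕ M1 over the first 4 bytes.
byte 0: (a4 XOR 8a) XOR 74 = 2e XOR 74 = 5a
byte 1: (63 XOR 8e) XOR 6f = ed XOR 6f = 82
byte 2: (bc XOR 1d) XOR 6b = a1 XOR 6b = ca
byte 3: (ce XOR 02) XOR 65 = cc XOR 65 = a9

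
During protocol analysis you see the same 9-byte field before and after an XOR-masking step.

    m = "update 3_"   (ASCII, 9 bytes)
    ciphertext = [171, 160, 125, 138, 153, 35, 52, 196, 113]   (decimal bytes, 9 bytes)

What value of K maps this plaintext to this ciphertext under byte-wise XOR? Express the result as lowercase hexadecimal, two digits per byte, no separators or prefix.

Since ciphertext = m ⊕ K, XORing both sides with m gives K = m ⊕ ciphertext.
117 ⊕ 171 = 222
112 ⊕ 160 = 208
100 ⊕ 125 =  25
 97 ⊕ 138 = 235
116 ⊕ 153 = 237
101 ⊕  35 =  70
 32 ⊕  52 =  20
 51 ⊕ 196 = 247
 95 ⊕ 113 =  46

ded019ebed4614f72e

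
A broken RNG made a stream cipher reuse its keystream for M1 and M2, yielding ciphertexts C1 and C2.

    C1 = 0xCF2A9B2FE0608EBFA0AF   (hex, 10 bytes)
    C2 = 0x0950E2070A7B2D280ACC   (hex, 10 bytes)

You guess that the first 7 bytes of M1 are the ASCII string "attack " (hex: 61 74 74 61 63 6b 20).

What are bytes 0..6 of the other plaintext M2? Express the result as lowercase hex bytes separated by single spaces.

First, C1 ⊕ C2 = (M1 ⊕ K) ⊕ (M2 ⊕ K) = M1 ⊕ M2, so the key drops out. Then M2 = (M1 ⊕ M2) ⊕ M1 over the first 7 bytes.
byte 0: (cf ⊕ 09) ⊕ 61 = c6 ⊕ 61 = a7
byte 1: (2a ⊕ 50) ⊕ 74 = 7a ⊕ 74 = 0e
byte 2: (9b ⊕ e2) ⊕ 74 = 79 ⊕ 74 = 0d
byte 3: (2f ⊕ 07) ⊕ 61 = 28 ⊕ 61 = 49
byte 4: (e0 ⊕ 0a) ⊕ 63 = ea ⊕ 63 = 89
byte 5: (60 ⊕ 7b) ⊕ 6b = 1b ⊕ 6b = 70
byte 6: (8e ⊕ 2d) ⊕ 20 = a3 ⊕ 20 = 83

a7 0e 0d 49 89 70 83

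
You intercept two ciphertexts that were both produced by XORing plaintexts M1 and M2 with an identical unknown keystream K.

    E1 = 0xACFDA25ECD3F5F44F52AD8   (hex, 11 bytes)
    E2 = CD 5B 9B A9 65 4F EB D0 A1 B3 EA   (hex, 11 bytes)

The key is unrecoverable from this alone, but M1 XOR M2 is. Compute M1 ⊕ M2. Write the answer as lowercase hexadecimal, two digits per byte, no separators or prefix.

E1 ⊕ E2 = (M1 ⊕ K) ⊕ (M2 ⊕ K) = M1 ⊕ M2 — the shared key cancels under XOR.
ac ⊕ cd = 61
fd ⊕ 5b = a6
a2 ⊕ 9b = 39
5e ⊕ a9 = f7
cd ⊕ 65 = a8
3f ⊕ 4f = 70
5f ⊕ eb = b4
44 ⊕ d0 = 94
f5 ⊕ a1 = 54
2a ⊕ b3 = 99
d8 ⊕ ea = 32

61a639f7a870b494549932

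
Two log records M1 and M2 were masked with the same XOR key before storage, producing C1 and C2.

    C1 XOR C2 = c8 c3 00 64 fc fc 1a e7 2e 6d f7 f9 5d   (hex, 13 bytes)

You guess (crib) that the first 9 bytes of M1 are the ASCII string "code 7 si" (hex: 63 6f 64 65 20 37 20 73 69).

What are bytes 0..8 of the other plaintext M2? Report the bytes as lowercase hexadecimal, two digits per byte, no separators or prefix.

Since C1 ⊕ C2 = M1 ⊕ M2, XORing with the guessed M1 bytes yields the corresponding M2 bytes: M2 = (C1 ⊕ C2) ⊕ M1.
c8 xor 63 = ab
c3 xor 6f = ac
00 xor 64 = 64
64 xor 65 = 01
fc xor 20 = dc
fc xor 37 = cb
1a xor 20 = 3a
e7 xor 73 = 94
2e xor 69 = 47

abac6401dccb3a9447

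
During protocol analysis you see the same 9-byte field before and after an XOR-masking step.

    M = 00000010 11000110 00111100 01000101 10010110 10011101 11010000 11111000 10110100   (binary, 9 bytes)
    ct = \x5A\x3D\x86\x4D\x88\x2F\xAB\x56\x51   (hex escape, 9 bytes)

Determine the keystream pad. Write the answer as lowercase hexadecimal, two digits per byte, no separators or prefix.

58fbba081eb27baee5

Since ct = M ⊕ pad, XORing both sides with M gives pad = M ⊕ ct.
byte 0: 00000010 XOR 01011010 = 01011000
byte 1: 11000110 XOR 00111101 = 11111011
byte 2: 00111100 XOR 10000110 = 10111010
byte 3: 01000101 XOR 01001101 = 00001000
byte 4: 10010110 XOR 10001000 = 00011110
byte 5: 10011101 XOR 00101111 = 10110010
byte 6: 11010000 XOR 10101011 = 01111011
byte 7: 11111000 XOR 01010110 = 10101110
byte 8: 10110100 XOR 01010001 = 11100101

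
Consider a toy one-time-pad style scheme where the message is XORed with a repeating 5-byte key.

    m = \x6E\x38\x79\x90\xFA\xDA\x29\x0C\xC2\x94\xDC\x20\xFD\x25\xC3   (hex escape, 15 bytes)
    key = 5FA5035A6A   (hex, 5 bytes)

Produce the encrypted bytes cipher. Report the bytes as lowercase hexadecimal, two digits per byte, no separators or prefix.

319d7aca90858c0f98fe8385fe7fa9

The 5-byte key repeats, so the effective keystream is 5f a5 03 5a 6a 5f a5 03 5a 6a 5f a5 03 5a 6a.
byte 0: 6e ⊕ 5f = 31
byte 1: 38 ⊕ a5 = 9d
byte 2: 79 ⊕ 03 = 7a
byte 3: 90 ⊕ 5a = ca
byte 4: fa ⊕ 6a = 90
byte 5: da ⊕ 5f = 85
byte 6: 29 ⊕ a5 = 8c
byte 7: 0c ⊕ 03 = 0f
byte 8: c2 ⊕ 5a = 98
byte 9: 94 ⊕ 6a = fe
byte 10: dc ⊕ 5f = 83
byte 11: 20 ⊕ a5 = 85
byte 12: fd ⊕ 03 = fe
byte 13: 25 ⊕ 5a = 7f
byte 14: c3 ⊕ 6a = a9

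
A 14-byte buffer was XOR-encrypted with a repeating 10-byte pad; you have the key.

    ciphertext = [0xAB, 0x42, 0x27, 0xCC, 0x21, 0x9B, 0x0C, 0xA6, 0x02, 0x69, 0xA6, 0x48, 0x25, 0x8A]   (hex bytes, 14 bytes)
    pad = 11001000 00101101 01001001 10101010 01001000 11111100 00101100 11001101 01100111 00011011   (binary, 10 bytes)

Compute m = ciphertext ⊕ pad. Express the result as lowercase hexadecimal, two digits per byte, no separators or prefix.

636f6e666967206b65726e656c20

The 10-byte key repeats, so the effective keystream is c8 2d 49 aa 48 fc 2c cd 67 1b c8 2d 49 aa.
byte 0: 10101011 xor 11001000 = 01100011
byte 1: 01000010 xor 00101101 = 01101111
byte 2: 00100111 xor 01001001 = 01101110
byte 3: 11001100 xor 10101010 = 01100110
byte 4: 00100001 xor 01001000 = 01101001
byte 5: 10011011 xor 11111100 = 01100111
byte 6: 00001100 xor 00101100 = 00100000
byte 7: 10100110 xor 11001101 = 01101011
byte 8: 00000010 xor 01100111 = 01100101
byte 9: 01101001 xor 00011011 = 01110010
byte 10: 10100110 xor 11001000 = 01101110
byte 11: 01001000 xor 00101101 = 01100101
byte 12: 00100101 xor 01001001 = 01101100
byte 13: 10001010 xor 10101010 = 00100000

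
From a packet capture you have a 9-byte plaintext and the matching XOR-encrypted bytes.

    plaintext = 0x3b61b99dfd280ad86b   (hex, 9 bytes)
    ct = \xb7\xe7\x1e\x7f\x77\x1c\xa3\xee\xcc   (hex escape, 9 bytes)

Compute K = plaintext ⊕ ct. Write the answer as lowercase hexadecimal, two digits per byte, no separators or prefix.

Since ct = plaintext ⊕ K, XORing both sides with plaintext gives K = plaintext ⊕ ct.
3b ^ b7 = 8c
61 ^ e7 = 86
b9 ^ 1e = a7
9d ^ 7f = e2
fd ^ 77 = 8a
28 ^ 1c = 34
0a ^ a3 = a9
d8 ^ ee = 36
6b ^ cc = a7

8c86a7e28a34a936a7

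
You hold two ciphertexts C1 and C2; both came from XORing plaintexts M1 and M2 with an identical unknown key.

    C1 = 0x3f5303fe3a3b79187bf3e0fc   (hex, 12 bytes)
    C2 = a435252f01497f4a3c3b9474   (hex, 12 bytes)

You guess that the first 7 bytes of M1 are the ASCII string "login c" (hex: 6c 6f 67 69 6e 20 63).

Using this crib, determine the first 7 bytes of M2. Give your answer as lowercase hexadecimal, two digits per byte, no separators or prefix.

First, C1 ⊕ C2 = (M1 ⊕ K) ⊕ (M2 ⊕ K) = M1 ⊕ M2, so the key drops out. Then M2 = (M1 ⊕ M2) ⊕ M1 over the first 7 bytes.
byte 0: (3f xor a4) xor 6c = 9b xor 6c = f7
byte 1: (53 xor 35) xor 6f = 66 xor 6f = 09
byte 2: (03 xor 25) xor 67 = 26 xor 67 = 41
byte 3: (fe xor 2f) xor 69 = d1 xor 69 = b8
byte 4: (3a xor 01) xor 6e = 3b xor 6e = 55
byte 5: (3b xor 49) xor 20 = 72 xor 20 = 52
byte 6: (79 xor 7f) xor 63 = 06 xor 63 = 65

f70941b8555265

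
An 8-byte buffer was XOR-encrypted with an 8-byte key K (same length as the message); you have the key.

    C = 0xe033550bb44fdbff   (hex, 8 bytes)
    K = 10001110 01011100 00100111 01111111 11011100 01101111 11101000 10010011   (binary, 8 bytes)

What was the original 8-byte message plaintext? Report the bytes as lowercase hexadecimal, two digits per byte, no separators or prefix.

XOR is its own inverse, so applying the key byte-wise gives the result directly.
224 XOR 142 = 110
 51 XOR  92 = 111
 85 XOR  39 = 114
 11 XOR 127 = 116
180 XOR 220 = 104
 79 XOR 111 =  32
219 XOR 232 =  51
255 XOR 147 = 108

6e6f72746820336c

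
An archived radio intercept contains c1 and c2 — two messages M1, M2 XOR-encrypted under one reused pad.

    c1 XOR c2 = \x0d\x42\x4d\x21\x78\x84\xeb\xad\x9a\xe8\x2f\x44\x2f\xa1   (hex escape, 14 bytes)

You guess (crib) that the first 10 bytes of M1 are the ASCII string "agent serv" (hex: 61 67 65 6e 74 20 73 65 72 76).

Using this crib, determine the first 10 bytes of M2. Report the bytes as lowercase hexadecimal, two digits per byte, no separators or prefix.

6c25284f0ca498c8e89e

Since c1 ⊕ c2 = M1 ⊕ M2, XORing with the guessed M1 bytes yields the corresponding M2 bytes: M2 = (c1 ⊕ c2) ⊕ M1.
0d ^ 61 = 6c
42 ^ 67 = 25
4d ^ 65 = 28
21 ^ 6e = 4f
78 ^ 74 = 0c
84 ^ 20 = a4
eb ^ 73 = 98
ad ^ 65 = c8
9a ^ 72 = e8
e8 ^ 76 = 9e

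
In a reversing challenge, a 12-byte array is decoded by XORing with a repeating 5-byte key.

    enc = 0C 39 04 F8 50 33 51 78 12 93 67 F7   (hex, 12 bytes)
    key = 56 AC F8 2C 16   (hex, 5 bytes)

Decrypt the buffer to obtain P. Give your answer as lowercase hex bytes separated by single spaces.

The 5-byte key repeats, so the effective keystream is 56 ac f8 2c 16 56 ac f8 2c 16 56 ac.
byte 0: 0c XOR 56 = 5a
byte 1: 39 XOR ac = 95
byte 2: 04 XOR f8 = fc
byte 3: f8 XOR 2c = d4
byte 4: 50 XOR 16 = 46
byte 5: 33 XOR 56 = 65
byte 6: 51 XOR ac = fd
byte 7: 78 XOR f8 = 80
byte 8: 12 XOR 2c = 3e
byte 9: 93 XOR 16 = 85
byte 10: 67 XOR 56 = 31
byte 11: f7 XOR ac = 5b

5a 95 fc d4 46 65 fd 80 3e 85 31 5b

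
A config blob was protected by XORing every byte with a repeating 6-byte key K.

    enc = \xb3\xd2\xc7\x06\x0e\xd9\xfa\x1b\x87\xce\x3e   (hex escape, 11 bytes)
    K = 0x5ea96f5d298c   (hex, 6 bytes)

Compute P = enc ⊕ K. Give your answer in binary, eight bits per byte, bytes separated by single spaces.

The 6-byte key repeats, so the effective keystream is 5e a9 6f 5d 29 8c 5e a9 6f 5d 29.
byte 0: 179 ⊕  94 = 237
byte 1: 210 ⊕ 169 = 123
byte 2: 199 ⊕ 111 = 168
byte 3:   6 ⊕  93 =  91
byte 4:  14 ⊕  41 =  39
byte 5: 217 ⊕ 140 =  85
byte 6: 250 ⊕  94 = 164
byte 7:  27 ⊕ 169 = 178
byte 8: 135 ⊕ 111 = 232
byte 9: 206 ⊕  93 = 147
byte 10:  62 ⊕  41 =  23

11101101 01111011 10101000 01011011 00100111 01010101 10100100 10110010 11101000 10010011 00010111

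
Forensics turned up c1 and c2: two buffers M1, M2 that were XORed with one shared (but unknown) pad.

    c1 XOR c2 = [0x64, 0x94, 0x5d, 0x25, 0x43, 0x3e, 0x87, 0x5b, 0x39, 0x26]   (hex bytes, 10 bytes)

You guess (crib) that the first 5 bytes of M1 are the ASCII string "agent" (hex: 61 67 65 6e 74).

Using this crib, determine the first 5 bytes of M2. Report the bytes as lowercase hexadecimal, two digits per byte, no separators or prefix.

Since c1 ⊕ c2 = M1 ⊕ M2, XORing with the guessed M1 bytes yields the corresponding M2 bytes: M2 = (c1 ⊕ c2) ⊕ M1.
64 ^ 61 = 05
94 ^ 67 = f3
5d ^ 65 = 38
25 ^ 6e = 4b
43 ^ 74 = 37

05f3384b37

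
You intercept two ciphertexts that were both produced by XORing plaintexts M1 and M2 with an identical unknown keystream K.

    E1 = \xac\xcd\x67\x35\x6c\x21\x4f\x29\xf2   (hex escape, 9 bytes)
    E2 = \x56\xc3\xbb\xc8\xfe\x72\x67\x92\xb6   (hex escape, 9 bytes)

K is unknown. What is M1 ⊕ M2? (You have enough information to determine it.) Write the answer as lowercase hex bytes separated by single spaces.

E1 ⊕ E2 = (M1 ⊕ K) ⊕ (M2 ⊕ K) = M1 ⊕ M2 — the shared key cancels under XOR.
byte 0: 172 ^  86 = 250
byte 1: 205 ^ 195 =  14
byte 2: 103 ^ 187 = 220
byte 3:  53 ^ 200 = 253
byte 4: 108 ^ 254 = 146
byte 5:  33 ^ 114 =  83
byte 6:  79 ^ 103 =  40
byte 7:  41 ^ 146 = 187
byte 8: 242 ^ 182 =  68

fa 0e dc fd 92 53 28 bb 44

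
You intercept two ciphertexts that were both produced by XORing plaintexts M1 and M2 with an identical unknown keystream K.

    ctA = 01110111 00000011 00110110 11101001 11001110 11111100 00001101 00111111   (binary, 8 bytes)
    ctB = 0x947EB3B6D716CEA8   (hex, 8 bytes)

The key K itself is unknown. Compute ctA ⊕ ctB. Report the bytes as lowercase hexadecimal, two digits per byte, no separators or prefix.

e37d855f19eac397

ctA ⊕ ctB = (M1 ⊕ K) ⊕ (M2 ⊕ K) = M1 ⊕ M2 — the shared key cancels under XOR.
77 xor 94 = e3
03 xor 7e = 7d
36 xor b3 = 85
e9 xor b6 = 5f
ce xor d7 = 19
fc xor 16 = ea
0d xor ce = c3
3f xor a8 = 97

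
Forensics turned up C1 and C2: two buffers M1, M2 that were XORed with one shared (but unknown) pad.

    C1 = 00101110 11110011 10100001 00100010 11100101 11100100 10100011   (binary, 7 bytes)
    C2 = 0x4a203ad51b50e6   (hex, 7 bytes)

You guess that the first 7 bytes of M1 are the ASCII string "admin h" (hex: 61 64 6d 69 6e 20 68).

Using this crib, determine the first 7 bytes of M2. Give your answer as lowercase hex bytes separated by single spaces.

First, C1 ⊕ C2 = (M1 ⊕ K) ⊕ (M2 ⊕ K) = M1 ⊕ M2, so the key drops out. Then M2 = (M1 ⊕ M2) ⊕ M1 over the first 7 bytes.
byte 0: (2e ^ 4a) ^ 61 = 64 ^ 61 = 05
byte 1: (f3 ^ 20) ^ 64 = d3 ^ 64 = b7
byte 2: (a1 ^ 3a) ^ 6d = 9b ^ 6d = f6
byte 3: (22 ^ d5) ^ 69 = f7 ^ 69 = 9e
byte 4: (e5 ^ 1b) ^ 6e = fe ^ 6e = 90
byte 5: (e4 ^ 50) ^ 20 = b4 ^ 20 = 94
byte 6: (a3 ^ e6) ^ 68 = 45 ^ 68 = 2d

05 b7 f6 9e 90 94 2d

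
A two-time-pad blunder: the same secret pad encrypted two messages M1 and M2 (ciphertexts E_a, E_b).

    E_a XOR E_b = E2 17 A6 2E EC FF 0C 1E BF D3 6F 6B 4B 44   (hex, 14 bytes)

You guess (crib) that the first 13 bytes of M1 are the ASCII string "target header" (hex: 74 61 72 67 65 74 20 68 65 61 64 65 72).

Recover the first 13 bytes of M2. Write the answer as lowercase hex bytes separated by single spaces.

96 76 d4 49 89 8b 2c 76 da b2 0b 0e 39

Since E_a ⊕ E_b = M1 ⊕ M2, XORing with the guessed M1 bytes yields the corresponding M2 bytes: M2 = (E_a ⊕ E_b) ⊕ M1.
e2 XOR 74 = 96
17 XOR 61 = 76
a6 XOR 72 = d4
2e XOR 67 = 49
ec XOR 65 = 89
ff XOR 74 = 8b
0c XOR 20 = 2c
1e XOR 68 = 76
bf XOR 65 = da
d3 XOR 61 = b2
6f XOR 64 = 0b
6b XOR 65 = 0e
4b XOR 72 = 39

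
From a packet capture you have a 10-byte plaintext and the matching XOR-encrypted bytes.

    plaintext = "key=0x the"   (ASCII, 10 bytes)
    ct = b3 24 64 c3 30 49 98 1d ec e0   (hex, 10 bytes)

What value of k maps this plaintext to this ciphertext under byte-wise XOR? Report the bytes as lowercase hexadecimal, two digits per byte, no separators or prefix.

d8411dfe0031b8698485

Since ct = plaintext ⊕ k, XORing both sides with plaintext gives k = plaintext ⊕ ct.
01101011 xor 10110011 = 11011000
01100101 xor 00100100 = 01000001
01111001 xor 01100100 = 00011101
00111101 xor 11000011 = 11111110
00110000 xor 00110000 = 00000000
01111000 xor 01001001 = 00110001
00100000 xor 10011000 = 10111000
01110100 xor 00011101 = 01101001
01101000 xor 11101100 = 10000100
01100101 xor 11100000 = 10000101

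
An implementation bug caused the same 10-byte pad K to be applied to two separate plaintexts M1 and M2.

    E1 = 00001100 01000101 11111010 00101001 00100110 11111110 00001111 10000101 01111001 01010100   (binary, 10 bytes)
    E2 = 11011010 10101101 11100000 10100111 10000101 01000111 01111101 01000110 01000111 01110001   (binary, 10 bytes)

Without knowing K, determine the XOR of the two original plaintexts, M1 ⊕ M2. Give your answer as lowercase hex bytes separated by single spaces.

E1 ⊕ E2 = (M1 ⊕ K) ⊕ (M2 ⊕ K) = M1 ⊕ M2 — the shared key cancels under XOR.
0c ⊕ da = d6
45 ⊕ ad = e8
fa ⊕ e0 = 1a
29 ⊕ a7 = 8e
26 ⊕ 85 = a3
fe ⊕ 47 = b9
0f ⊕ 7d = 72
85 ⊕ 46 = c3
79 ⊕ 47 = 3e
54 ⊕ 71 = 25

d6 e8 1a 8e a3 b9 72 c3 3e 25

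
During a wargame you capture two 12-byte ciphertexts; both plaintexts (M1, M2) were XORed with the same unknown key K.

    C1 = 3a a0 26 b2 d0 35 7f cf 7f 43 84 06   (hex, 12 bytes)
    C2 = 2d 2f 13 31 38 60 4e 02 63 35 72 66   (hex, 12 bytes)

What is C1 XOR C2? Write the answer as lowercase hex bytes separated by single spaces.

17 8f 35 83 e8 55 31 cd 1c 76 f6 60

C1 ⊕ C2 = (M1 ⊕ K) ⊕ (M2 ⊕ K) = M1 ⊕ M2 — the shared key cancels under XOR.
3a xor 2d = 17
a0 xor 2f = 8f
26 xor 13 = 35
b2 xor 31 = 83
d0 xor 38 = e8
35 xor 60 = 55
7f xor 4e = 31
cf xor 02 = cd
7f xor 63 = 1c
43 xor 35 = 76
84 xor 72 = f6
06 xor 66 = 60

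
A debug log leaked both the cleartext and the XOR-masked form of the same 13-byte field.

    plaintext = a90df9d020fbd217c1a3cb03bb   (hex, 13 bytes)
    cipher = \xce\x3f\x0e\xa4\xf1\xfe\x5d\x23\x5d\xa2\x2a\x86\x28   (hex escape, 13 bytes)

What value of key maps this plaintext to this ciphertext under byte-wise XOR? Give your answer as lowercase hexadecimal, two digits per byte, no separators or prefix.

6732f774d1058f349c01e18593

Since cipher = plaintext ⊕ key, XORing both sides with plaintext gives key = plaintext ⊕ cipher.
169 XOR 206 = 103
 13 XOR  63 =  50
249 XOR  14 = 247
208 XOR 164 = 116
 32 XOR 241 = 209
251 XOR 254 =   5
210 XOR  93 = 143
 23 XOR  35 =  52
193 XOR  93 = 156
163 XOR 162 =   1
203 XOR  42 = 225
  3 XOR 134 = 133
187 XOR  40 = 147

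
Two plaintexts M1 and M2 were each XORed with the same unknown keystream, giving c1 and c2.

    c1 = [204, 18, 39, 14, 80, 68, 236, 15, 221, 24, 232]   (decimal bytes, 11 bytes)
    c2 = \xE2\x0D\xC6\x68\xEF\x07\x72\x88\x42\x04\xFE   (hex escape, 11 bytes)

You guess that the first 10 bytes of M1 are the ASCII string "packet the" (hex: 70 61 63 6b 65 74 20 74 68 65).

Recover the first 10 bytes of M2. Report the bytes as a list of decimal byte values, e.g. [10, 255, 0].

[94, 126, 130, 13, 218, 55, 190, 243, 247, 121]

First, c1 ⊕ c2 = (M1 ⊕ K) ⊕ (M2 ⊕ K) = M1 ⊕ M2, so the key drops out. Then M2 = (M1 ⊕ M2) ⊕ M1 over the first 10 bytes.
byte 0: (cc xor e2) xor 70 = 2e xor 70 = 5e
byte 1: (12 xor 0d) xor 61 = 1f xor 61 = 7e
byte 2: (27 xor c6) xor 63 = e1 xor 63 = 82
byte 3: (0e xor 68) xor 6b = 66 xor 6b = 0d
byte 4: (50 xor ef) xor 65 = bf xor 65 = da
byte 5: (44 xor 07) xor 74 = 43 xor 74 = 37
byte 6: (ec xor 72) xor 20 = 9e xor 20 = be
byte 7: (0f xor 88) xor 74 = 87 xor 74 = f3
byte 8: (dd xor 42) xor 68 = 9f xor 68 = f7
byte 9: (18 xor 04) xor 65 = 1c xor 65 = 79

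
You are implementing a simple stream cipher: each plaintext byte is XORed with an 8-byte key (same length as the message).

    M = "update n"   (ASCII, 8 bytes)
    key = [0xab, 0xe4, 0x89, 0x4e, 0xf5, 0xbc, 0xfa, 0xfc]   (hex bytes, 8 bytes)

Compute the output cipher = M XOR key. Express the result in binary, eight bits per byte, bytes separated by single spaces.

XOR is its own inverse, so applying the key byte-wise gives the result directly.
75 XOR ab = de
70 XOR e4 = 94
64 XOR 89 = ed
61 XOR 4e = 2f
74 XOR f5 = 81
65 XOR bc = d9
20 XOR fa = da
6e XOR fc = 92

11011110 10010100 11101101 00101111 10000001 11011001 11011010 10010010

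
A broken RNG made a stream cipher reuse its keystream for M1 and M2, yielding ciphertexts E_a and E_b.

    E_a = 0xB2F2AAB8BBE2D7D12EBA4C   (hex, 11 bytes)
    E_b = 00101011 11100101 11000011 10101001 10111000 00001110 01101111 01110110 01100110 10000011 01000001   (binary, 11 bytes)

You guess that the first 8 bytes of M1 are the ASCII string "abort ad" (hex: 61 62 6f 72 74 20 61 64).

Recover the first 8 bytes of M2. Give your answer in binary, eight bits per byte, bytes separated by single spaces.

First, E_a ⊕ E_b = (M1 ⊕ K) ⊕ (M2 ⊕ K) = M1 ⊕ M2, so the key drops out. Then M2 = (M1 ⊕ M2) ⊕ M1 over the first 8 bytes.
byte 0: (b2 ^ 2b) ^ 61 = 99 ^ 61 = f8
byte 1: (f2 ^ e5) ^ 62 = 17 ^ 62 = 75
byte 2: (aa ^ c3) ^ 6f = 69 ^ 6f = 06
byte 3: (b8 ^ a9) ^ 72 = 11 ^ 72 = 63
byte 4: (bb ^ b8) ^ 74 = 03 ^ 74 = 77
byte 5: (e2 ^ 0e) ^ 20 = ec ^ 20 = cc
byte 6: (d7 ^ 6f) ^ 61 = b8 ^ 61 = d9
byte 7: (d1 ^ 76) ^ 64 = a7 ^ 64 = c3

11111000 01110101 00000110 01100011 01110111 11001100 11011001 11000011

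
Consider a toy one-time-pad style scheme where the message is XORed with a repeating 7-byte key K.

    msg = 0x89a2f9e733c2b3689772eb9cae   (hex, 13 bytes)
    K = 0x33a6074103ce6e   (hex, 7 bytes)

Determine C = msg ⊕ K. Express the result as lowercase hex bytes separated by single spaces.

ba 04 fe a6 30 0c dd 5b 31 75 aa 9f 60

The 7-byte key repeats, so the effective keystream is 33 a6 07 41 03 ce 6e 33 a6 07 41 03 ce.
byte 0: 89 xor 33 = ba
byte 1: a2 xor a6 = 04
byte 2: f9 xor 07 = fe
byte 3: e7 xor 41 = a6
byte 4: 33 xor 03 = 30
byte 5: c2 xor ce = 0c
byte 6: b3 xor 6e = dd
byte 7: 68 xor 33 = 5b
byte 8: 97 xor a6 = 31
byte 9: 72 xor 07 = 75
byte 10: eb xor 41 = aa
byte 11: 9c xor 03 = 9f
byte 12: ae xor ce = 60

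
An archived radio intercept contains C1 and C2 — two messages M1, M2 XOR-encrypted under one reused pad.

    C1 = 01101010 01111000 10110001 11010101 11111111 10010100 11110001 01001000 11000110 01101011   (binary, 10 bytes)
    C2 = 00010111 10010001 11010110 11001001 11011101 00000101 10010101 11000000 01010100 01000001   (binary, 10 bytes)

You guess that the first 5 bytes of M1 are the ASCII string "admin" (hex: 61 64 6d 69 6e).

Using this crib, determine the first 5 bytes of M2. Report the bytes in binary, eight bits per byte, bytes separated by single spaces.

00011100 10001101 00001010 01110101 01001100

First, C1 ⊕ C2 = (M1 ⊕ K) ⊕ (M2 ⊕ K) = M1 ⊕ M2, so the key drops out. Then M2 = (M1 ⊕ M2) ⊕ M1 over the first 5 bytes.
byte 0: (6a ⊕ 17) ⊕ 61 = 7d ⊕ 61 = 1c
byte 1: (78 ⊕ 91) ⊕ 64 = e9 ⊕ 64 = 8d
byte 2: (b1 ⊕ d6) ⊕ 6d = 67 ⊕ 6d = 0a
byte 3: (d5 ⊕ c9) ⊕ 69 = 1c ⊕ 69 = 75
byte 4: (ff ⊕ dd) ⊕ 6e = 22 ⊕ 6e = 4c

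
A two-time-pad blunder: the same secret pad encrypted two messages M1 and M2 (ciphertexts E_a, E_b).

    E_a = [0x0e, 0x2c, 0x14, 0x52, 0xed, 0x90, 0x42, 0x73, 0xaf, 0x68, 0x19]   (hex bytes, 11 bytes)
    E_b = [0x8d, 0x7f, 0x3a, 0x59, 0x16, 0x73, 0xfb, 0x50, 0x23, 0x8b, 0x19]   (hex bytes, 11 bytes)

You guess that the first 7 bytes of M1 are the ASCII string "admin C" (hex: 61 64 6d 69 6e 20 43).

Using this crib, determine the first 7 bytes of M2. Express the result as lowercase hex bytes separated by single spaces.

e2 37 43 62 95 c3 fa

First, E_a ⊕ E_b = (M1 ⊕ K) ⊕ (M2 ⊕ K) = M1 ⊕ M2, so the key drops out. Then M2 = (M1 ⊕ M2) ⊕ M1 over the first 7 bytes.
byte 0: (0e ⊕ 8d) ⊕ 61 = 83 ⊕ 61 = e2
byte 1: (2c ⊕ 7f) ⊕ 64 = 53 ⊕ 64 = 37
byte 2: (14 ⊕ 3a) ⊕ 6d = 2e ⊕ 6d = 43
byte 3: (52 ⊕ 59) ⊕ 69 = 0b ⊕ 69 = 62
byte 4: (ed ⊕ 16) ⊕ 6e = fb ⊕ 6e = 95
byte 5: (90 ⊕ 73) ⊕ 20 = e3 ⊕ 20 = c3
byte 6: (42 ⊕ fb) ⊕ 43 = b9 ⊕ 43 = fa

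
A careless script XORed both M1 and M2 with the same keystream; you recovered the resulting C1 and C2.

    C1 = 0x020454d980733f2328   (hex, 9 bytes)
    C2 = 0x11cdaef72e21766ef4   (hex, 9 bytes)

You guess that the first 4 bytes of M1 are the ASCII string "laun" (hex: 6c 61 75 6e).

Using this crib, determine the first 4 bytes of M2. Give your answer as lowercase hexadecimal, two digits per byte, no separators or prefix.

First, C1 ⊕ C2 = (M1 ⊕ K) ⊕ (M2 ⊕ K) = M1 ⊕ M2, so the key drops out. Then M2 = (M1 ⊕ M2) ⊕ M1 over the first 4 bytes.
byte 0: (02 XOR 11) XOR 6c = 13 XOR 6c = 7f
byte 1: (04 XOR cd) XOR 61 = c9 XOR 61 = a8
byte 2: (54 XOR ae) XOR 75 = fa XOR 75 = 8f
byte 3: (d9 XOR f7) XOR 6e = 2e XOR 6e = 40

7fa88f40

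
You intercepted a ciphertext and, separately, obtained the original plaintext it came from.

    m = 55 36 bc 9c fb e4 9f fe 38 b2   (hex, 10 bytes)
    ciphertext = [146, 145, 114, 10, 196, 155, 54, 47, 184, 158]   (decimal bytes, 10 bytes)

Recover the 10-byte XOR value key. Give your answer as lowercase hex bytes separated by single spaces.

Since ciphertext = m ⊕ key, XORing both sides with m gives key = m ⊕ ciphertext.
55 XOR 92 = c7
36 XOR 91 = a7
bc XOR 72 = ce
9c XOR 0a = 96
fb XOR c4 = 3f
e4 XOR 9b = 7f
9f XOR 36 = a9
fe XOR 2f = d1
38 XOR b8 = 80
b2 XOR 9e = 2c

c7 a7 ce 96 3f 7f a9 d1 80 2c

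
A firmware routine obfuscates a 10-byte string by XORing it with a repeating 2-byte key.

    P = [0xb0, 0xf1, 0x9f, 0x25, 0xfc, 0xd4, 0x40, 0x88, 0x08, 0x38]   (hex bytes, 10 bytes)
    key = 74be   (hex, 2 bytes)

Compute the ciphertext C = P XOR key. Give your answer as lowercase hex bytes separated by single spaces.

c4 4f eb 9b 88 6a 34 36 7c 86

The 2-byte key repeats, so the effective keystream is 74 be 74 be 74 be 74 be 74 be.
byte 0: b0 ⊕ 74 = c4
byte 1: f1 ⊕ be = 4f
byte 2: 9f ⊕ 74 = eb
byte 3: 25 ⊕ be = 9b
byte 4: fc ⊕ 74 = 88
byte 5: d4 ⊕ be = 6a
byte 6: 40 ⊕ 74 = 34
byte 7: 88 ⊕ be = 36
byte 8: 08 ⊕ 74 = 7c
byte 9: 38 ⊕ be = 86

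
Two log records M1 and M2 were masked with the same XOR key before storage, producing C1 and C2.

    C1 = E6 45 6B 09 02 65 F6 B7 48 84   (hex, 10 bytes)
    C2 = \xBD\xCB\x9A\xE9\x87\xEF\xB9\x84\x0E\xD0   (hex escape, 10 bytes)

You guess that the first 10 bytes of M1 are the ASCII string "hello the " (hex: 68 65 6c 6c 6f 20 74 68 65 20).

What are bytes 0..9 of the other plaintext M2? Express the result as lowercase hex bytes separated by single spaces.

First, C1 ⊕ C2 = (M1 ⊕ K) ⊕ (M2 ⊕ K) = M1 ⊕ M2, so the key drops out. Then M2 = (M1 ⊕ M2) ⊕ M1 over the first 10 bytes.
byte 0: (e6 xor bd) xor 68 = 5b xor 68 = 33
byte 1: (45 xor cb) xor 65 = 8e xor 65 = eb
byte 2: (6b xor 9a) xor 6c = f1 xor 6c = 9d
byte 3: (09 xor e9) xor 6c = e0 xor 6c = 8c
byte 4: (02 xor 87) xor 6f = 85 xor 6f = ea
byte 5: (65 xor ef) xor 20 = 8a xor 20 = aa
byte 6: (f6 xor b9) xor 74 = 4f xor 74 = 3b
byte 7: (b7 xor 84) xor 68 = 33 xor 68 = 5b
byte 8: (48 xor 0e) xor 65 = 46 xor 65 = 23
byte 9: (84 xor d0) xor 20 = 54 xor 20 = 74

33 eb 9d 8c ea aa 3b 5b 23 74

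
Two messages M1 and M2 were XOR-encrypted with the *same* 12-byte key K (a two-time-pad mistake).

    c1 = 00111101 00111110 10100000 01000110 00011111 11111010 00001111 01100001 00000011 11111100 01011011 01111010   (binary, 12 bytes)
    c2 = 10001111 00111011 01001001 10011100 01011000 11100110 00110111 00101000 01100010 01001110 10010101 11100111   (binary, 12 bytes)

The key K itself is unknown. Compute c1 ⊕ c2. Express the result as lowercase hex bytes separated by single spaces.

c1 ⊕ c2 = (M1 ⊕ K) ⊕ (M2 ⊕ K) = M1 ⊕ M2 — the shared key cancels under XOR.
byte 0: 3d ^ 8f = b2
byte 1: 3e ^ 3b = 05
byte 2: a0 ^ 49 = e9
byte 3: 46 ^ 9c = da
byte 4: 1f ^ 58 = 47
byte 5: fa ^ e6 = 1c
byte 6: 0f ^ 37 = 38
byte 7: 61 ^ 28 = 49
byte 8: 03 ^ 62 = 61
byte 9: fc ^ 4e = b2
byte 10: 5b ^ 95 = ce
byte 11: 7a ^ e7 = 9d

b2 05 e9 da 47 1c 38 49 61 b2 ce 9d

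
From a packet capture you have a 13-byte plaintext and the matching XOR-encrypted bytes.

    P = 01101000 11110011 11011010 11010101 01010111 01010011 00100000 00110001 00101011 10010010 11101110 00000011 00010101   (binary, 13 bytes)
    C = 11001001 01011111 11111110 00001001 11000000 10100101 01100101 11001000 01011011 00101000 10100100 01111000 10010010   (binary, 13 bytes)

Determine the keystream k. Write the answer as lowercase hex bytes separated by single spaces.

Since C = P ⊕ k, XORing both sides with P gives k = P ⊕ C.
01101000 ^ 11001001 = 10100001
11110011 ^ 01011111 = 10101100
11011010 ^ 11111110 = 00100100
11010101 ^ 00001001 = 11011100
01010111 ^ 11000000 = 10010111
01010011 ^ 10100101 = 11110110
00100000 ^ 01100101 = 01000101
00110001 ^ 11001000 = 11111001
00101011 ^ 01011011 = 01110000
10010010 ^ 00101000 = 10111010
11101110 ^ 10100100 = 01001010
00000011 ^ 01111000 = 01111011
00010101 ^ 10010010 = 10000111

a1 ac 24 dc 97 f6 45 f9 70 ba 4a 7b 87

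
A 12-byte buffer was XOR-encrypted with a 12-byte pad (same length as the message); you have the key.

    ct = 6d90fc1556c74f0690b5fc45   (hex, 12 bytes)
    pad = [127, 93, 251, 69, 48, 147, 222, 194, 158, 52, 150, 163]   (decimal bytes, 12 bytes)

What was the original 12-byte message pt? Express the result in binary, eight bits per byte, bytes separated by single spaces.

XOR is its own inverse, so applying the key byte-wise gives the result directly.
01101101 ⊕ 01111111 = 00010010
10010000 ⊕ 01011101 = 11001101
11111100 ⊕ 11111011 = 00000111
00010101 ⊕ 01000101 = 01010000
01010110 ⊕ 00110000 = 01100110
11000111 ⊕ 10010011 = 01010100
01001111 ⊕ 11011110 = 10010001
00000110 ⊕ 11000010 = 11000100
10010000 ⊕ 10011110 = 00001110
10110101 ⊕ 00110100 = 10000001
11111100 ⊕ 10010110 = 01101010
01000101 ⊕ 10100011 = 11100110

00010010 11001101 00000111 01010000 01100110 01010100 10010001 11000100 00001110 10000001 01101010 11100110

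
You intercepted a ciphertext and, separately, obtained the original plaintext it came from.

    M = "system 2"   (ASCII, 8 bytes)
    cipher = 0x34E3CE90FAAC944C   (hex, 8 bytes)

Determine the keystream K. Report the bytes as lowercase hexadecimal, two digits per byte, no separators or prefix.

479abde49fc1b47e

Since cipher = M ⊕ K, XORing both sides with M gives K = M ⊕ cipher.
01110011 ^ 00110100 = 01000111
01111001 ^ 11100011 = 10011010
01110011 ^ 11001110 = 10111101
01110100 ^ 10010000 = 11100100
01100101 ^ 11111010 = 10011111
01101101 ^ 10101100 = 11000001
00100000 ^ 10010100 = 10110100
00110010 ^ 01001100 = 01111110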